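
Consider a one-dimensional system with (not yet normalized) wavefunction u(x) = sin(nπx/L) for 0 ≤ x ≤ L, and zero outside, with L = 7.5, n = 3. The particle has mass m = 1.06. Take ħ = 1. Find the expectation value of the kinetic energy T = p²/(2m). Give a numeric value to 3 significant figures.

0.745

T = −(ħ²/2m) d²/dx², so ⟨T⟩ = −(ħ²/2m) ∫ u*·u'' dx / ∫|u|² dx; with m = 1.06.
d/dx sin(nπx/L) = (nπ/L)·cos(nπx/L) and d²/dx² sin(nπx/L) = −(nπ/L)²·sin(nπx/L); on 0 ≤ x ≤ L, ∫sin²(nπx/L) dx = L/2 and ∫sin(nπx/L)·cos(nπx/L) dx = 0.
State is unnormalized: ∫|u|² dx = 3.7500, and ∫u*·(−ħ²/2m · u'') dx = 2.7933, so ⟨T⟩ = 2.7933 / 3.7500.
⟨T⟩ = 0.74488.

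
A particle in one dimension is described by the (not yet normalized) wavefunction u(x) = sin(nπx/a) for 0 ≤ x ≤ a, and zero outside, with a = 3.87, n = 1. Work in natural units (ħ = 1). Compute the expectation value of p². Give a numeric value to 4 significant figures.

0.6590

p² u = −ħ² d²u/dx²; ⟨p²⟩ = −ħ² ∫ u*·u'' dx / ∫|u|² dx.
d/dx sin(nπx/a) = (nπ/a)·cos(nπx/a) and d²/dx² sin(nπx/a) = −(nπ/a)²·sin(nπx/a); on 0 ≤ x ≤ a, ∫sin²(nπx/a) dx = a/2 and ∫sin(nπx/a)·cos(nπx/a) dx = 0.
State is unnormalized: ∫|u|² dx = 1.9350, and ∫u*·(−ħ² u'') dx = 1.2751, so ⟨p²⟩ = 1.2751 / 1.9350.
⟨p²⟩ = 0.65899.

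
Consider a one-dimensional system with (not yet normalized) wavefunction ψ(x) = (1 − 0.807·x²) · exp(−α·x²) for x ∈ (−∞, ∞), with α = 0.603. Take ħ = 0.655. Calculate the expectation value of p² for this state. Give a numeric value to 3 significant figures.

0.952

p² ψ = −ħ² d²ψ/dx²; ⟨p²⟩ = −ħ² ∫ ψ*·ψ'' dx / ∫|ψ|² dx.
Expand each integrand as polynomial × e^(−2αx²) and use ∫x^(2j)·e^(−2αx²) dx = (2j−1)!!/(4α)^j · √(π/(2α)), odd powers → 0; here √(π/(2α)) = 1.6140. Differentiate with the product rule, d/dx e^(−αx²) = −2αx·e^(−αx²).
State is unnormalized: ∫|ψ|² dx = 1.0760, and ∫ψ*·(−ħ² ψ'') dx = 1.0241, so ⟨p²⟩ = 1.0241 / 1.0760.
⟨p²⟩ = 0.95179.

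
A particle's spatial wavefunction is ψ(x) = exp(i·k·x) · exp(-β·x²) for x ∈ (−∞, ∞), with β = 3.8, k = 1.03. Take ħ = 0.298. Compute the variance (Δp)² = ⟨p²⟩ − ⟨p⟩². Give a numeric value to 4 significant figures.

0.3375

Compute ⟨p⟩ and ⟨p²⟩ separately; (Δp)² = ⟨p²⟩ − ⟨p⟩².
Gaussian moments: ∫x^(2j)·e^(−2βx²) dx = (2j−1)!!/(4β)^j · √(π/(2β)), odd powers integrate to 0; here √(π/(2β)) = 0.64294. Derivatives: ψ′ = (ik − 2βx)·ψ, ψ″ = ((ik − 2βx)² − 2β)·ψ; the odd-in-x pieces drop out.
Normalization: ∫|ψ|² dx = 0.64294.
⟨p⟩ = 0.30694 and ⟨p²⟩ = 0.43167.
(Δp)² = 0.43167 − (0.30694)² = 0.33746.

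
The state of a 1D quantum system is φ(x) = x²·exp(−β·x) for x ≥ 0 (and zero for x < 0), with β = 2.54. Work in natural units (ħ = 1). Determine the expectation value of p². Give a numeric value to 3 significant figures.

2.15

p² φ = −ħ² d²φ/dx²; ⟨p²⟩ = −ħ² ∫ φ*·φ'' dx / ∫|φ|² dx.
Differentiate x²·exp(−β·x) with the product rule; every integrand then reduces to terms xʲ·e^(−2βx) on [0, ∞), with ∫₀^∞ xʲ·e^(−2βx) dx = j!/(2β)^(j+1).
State is unnormalized: ∫|φ|² dx = 0.0070940, and ∫φ*·(−ħ² φ'') dx = 0.015256, so ⟨p²⟩ = 0.015256 / 0.0070940.
⟨p²⟩ = 2.1505.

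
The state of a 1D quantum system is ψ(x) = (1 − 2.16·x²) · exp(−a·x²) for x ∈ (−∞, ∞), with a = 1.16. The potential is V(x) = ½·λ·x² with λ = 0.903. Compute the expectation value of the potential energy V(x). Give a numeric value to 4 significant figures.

0.1972

⟨V⟩ = ∫ V(x)·|ψ|² dx / ∫|ψ|² dx.
Expand each integrand as polynomial × e^(−2ax²) and use ∫x^(2j)·e^(−2ax²) dx = (2j−1)!!/(4a)^j · √(π/(2a)), odd powers → 0; here √(π/(2a)) = 1.1637.
State is unnormalized: ∫|ψ|² dx = 0.83678, and ∫ψ*·V(x)·ψ dx = 0.16504, so ⟨V⟩ = 0.16504 / 0.83678.
⟨V⟩ = 0.19723.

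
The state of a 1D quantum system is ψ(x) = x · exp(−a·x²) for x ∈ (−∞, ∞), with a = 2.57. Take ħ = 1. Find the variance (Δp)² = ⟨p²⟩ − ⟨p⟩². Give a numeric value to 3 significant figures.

7.71

Compute ⟨p⟩ and ⟨p²⟩ separately; (Δp)² = ⟨p²⟩ − ⟨p⟩².
Expand each integrand as polynomial × e^(−2ax²) and use ∫x^(2j)·e^(−2ax²) dx = (2j−1)!!/(4a)^j · √(π/(2a)), odd powers → 0; here √(π/(2a)) = 0.78180. Differentiate with the product rule, d/dx e^(−ax²) = −2ax·e^(−ax²).
Normalization: ∫|ψ|² dx = 0.076050.
⟨p⟩ = 0.0000 and ⟨p²⟩ = 7.7100.
(Δp)² = 7.7100 − (0.0000)² = 7.7100.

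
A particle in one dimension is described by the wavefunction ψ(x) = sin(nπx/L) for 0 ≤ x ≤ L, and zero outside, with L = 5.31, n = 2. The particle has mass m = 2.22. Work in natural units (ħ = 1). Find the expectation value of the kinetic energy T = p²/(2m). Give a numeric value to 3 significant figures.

T = −(ħ²/2m) d²/dx², so ⟨T⟩ = −(ħ²/2m) ∫ ψ*·ψ'' dx / ∫|ψ|² dx; with m = 2.22.
d/dx sin(nπx/L) = (nπ/L)·cos(nπx/L) and d²/dx² sin(nπx/L) = −(nπ/L)²·sin(nπx/L); on 0 ≤ x ≤ L, ∫sin²(nπx/L) dx = L/2 and ∫sin(nπx/L)·cos(nπx/L) dx = 0.
State is unnormalized: ∫|ψ|² dx = 2.6550, and ∫ψ*·(−ħ²/2m · ψ'') dx = 0.83724, so ⟨T⟩ = 0.83724 / 2.6550.
⟨T⟩ = 0.31535.

0.315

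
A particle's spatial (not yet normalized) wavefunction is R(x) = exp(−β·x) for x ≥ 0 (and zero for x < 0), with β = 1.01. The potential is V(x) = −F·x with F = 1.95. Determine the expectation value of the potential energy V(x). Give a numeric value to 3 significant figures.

⟨V⟩ = ∫ V(x)·|R|² dx / ∫|R|² dx.
Every integrand reduces to terms xʲ·e^(−2βx) on [0, ∞); use ∫₀^∞ xʲ·e^(−2βx) dx = j!/(2β)^(j+1).
State is unnormalized: ∫|R|² dx = 0.49505, and ∫R*·V(x)·R dx = -0.47789, so ⟨V⟩ = -0.47789 / 0.49505.
⟨V⟩ = -0.96535.

-0.965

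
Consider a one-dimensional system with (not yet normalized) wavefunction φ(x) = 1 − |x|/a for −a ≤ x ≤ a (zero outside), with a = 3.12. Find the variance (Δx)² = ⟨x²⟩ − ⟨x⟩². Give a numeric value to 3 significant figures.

Compute ⟨x⟩ and ⟨x²⟩ separately, then (Δx)² = ⟨x²⟩ − ⟨x⟩².
φ is even, so ∫ over [−a, a] = 2∫₀ᵃ with φ = 1 − x/a there: ∫₀ᵃ (1 − x/a)² dx = a/3, ∫₀ᵃ x²(1 − x/a)² dx = a³/30, ∫₀ᵃ x⁴(1 − x/a)² dx = a⁵/105.
Normalization: ∫|φ|² dx = 2.0800.
⟨x⟩ = 0.0000 and ⟨x²⟩ = 0.97344.
(Δx)² = 0.97344 − (0.0000)² = 0.97344.

0.973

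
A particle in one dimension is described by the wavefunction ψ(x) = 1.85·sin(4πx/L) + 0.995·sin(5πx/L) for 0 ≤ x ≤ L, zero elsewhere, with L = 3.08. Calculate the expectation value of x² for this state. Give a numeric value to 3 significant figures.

⟨x²⟩ = ∫ x²·|ψ|² dx / ∫|ψ|² dx (integrals over the domain).
On 0 ≤ x ≤ L (j ≠ l): ∫sin²(jπx/L) dx = L/2, ∫sin(jπx/L)·sin(lπx/L) dx = 0; diagonal moments ∫x·sin²(jπx/L) dx = L²/4, ∫x²·sin²(jπx/L) dx = L³·(1/6 − 1/(4j²π²)); cross terms ∫x·sin(jπx/L)·sin(lπx/L) dx = 0 for j + l even and −4jlL²/(π²(j² − l²)²) for j + l odd, ∫x²·sin(jπx/L)·sin(lπx/L) dx = (−1)^(j+l)·4jlL³/(π²(j² − l²)²); higher powers the same way via product-to-sum and parts.
State is unnormalized: ∫|ψ|² dx = 6.7953, and ∫ψ*·x²·ψ dx = 10.536, so ⟨x²⟩ = 10.536 / 6.7953.
⟨x²⟩ = 1.5505.

1.55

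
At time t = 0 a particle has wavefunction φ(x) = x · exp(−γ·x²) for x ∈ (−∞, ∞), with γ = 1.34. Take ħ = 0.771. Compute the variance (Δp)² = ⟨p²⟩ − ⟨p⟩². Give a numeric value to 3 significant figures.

Compute ⟨p⟩ and ⟨p²⟩ separately; (Δp)² = ⟨p²⟩ − ⟨p⟩².
Expand each integrand as polynomial × e^(−2γx²) and use ∫x^(2j)·e^(−2γx²) dx = (2j−1)!!/(4γ)^j · √(π/(2γ)), odd powers → 0; here √(π/(2γ)) = 1.0827. Differentiate with the product rule, d/dx e^(−γx²) = −2γx·e^(−γx²).
Normalization: ∫|φ|² dx = 0.20200.
⟨p⟩ = 0.0000 and ⟨p²⟩ = 2.3897.
(Δp)² = 2.3897 − (0.0000)² = 2.3897.

2.39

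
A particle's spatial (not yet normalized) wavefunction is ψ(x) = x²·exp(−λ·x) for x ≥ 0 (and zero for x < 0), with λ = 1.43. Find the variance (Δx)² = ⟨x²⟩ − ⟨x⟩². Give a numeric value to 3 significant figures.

0.611

Compute ⟨x⟩ and ⟨x²⟩ separately, then (Δx)² = ⟨x²⟩ − ⟨x⟩².
Every integrand reduces to terms xʲ·e^(−2λx) on [0, ∞); use ∫₀^∞ xʲ·e^(−2λx) dx = j!/(2λ)^(j+1).
Normalization: ∫|ψ|² dx = 0.12542.
⟨x⟩ = 1.7483 and ⟨x²⟩ = 3.6677.
(Δx)² = 3.6677 − (1.7483)² = 0.61128.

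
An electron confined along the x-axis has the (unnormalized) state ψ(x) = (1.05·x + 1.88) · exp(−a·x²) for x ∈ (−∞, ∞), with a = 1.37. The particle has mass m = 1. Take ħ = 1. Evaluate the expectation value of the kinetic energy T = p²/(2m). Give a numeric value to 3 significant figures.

0.759

T = −(ħ²/2m) d²/dx², so ⟨T⟩ = −(ħ²/2m) ∫ ψ*·ψ'' dx / ∫|ψ|² dx; with m = 1.
Expand each integrand as polynomial × e^(−2ax²) and use ∫x^(2j)·e^(−2ax²) dx = (2j−1)!!/(4a)^j · √(π/(2a)), odd powers → 0; here √(π/(2a)) = 1.0708. Differentiate with the product rule, d/dx e^(−ax²) = −2ax·e^(−ax²).
State is unnormalized: ∫|ψ|² dx = 4.0000, and ∫ψ*·(−ħ²/2m · ψ'') dx = 3.0351, so ⟨T⟩ = 3.0351 / 4.0000.
⟨T⟩ = 0.75878.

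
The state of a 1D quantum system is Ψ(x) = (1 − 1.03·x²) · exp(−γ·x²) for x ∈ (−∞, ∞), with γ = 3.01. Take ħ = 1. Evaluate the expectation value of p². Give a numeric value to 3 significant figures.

4.32

p² Ψ = −ħ² d²Ψ/dx²; ⟨p²⟩ = −ħ² ∫ Ψ*·Ψ'' dx / ∫|Ψ|² dx.
Expand each integrand as polynomial × e^(−2γx²) and use ∫x^(2j)·e^(−2γx²) dx = (2j−1)!!/(4γ)^j · √(π/(2γ)), odd powers → 0; here √(π/(2γ)) = 0.72240. Differentiate with the product rule, d/dx e^(−γx²) = −2γx·e^(−γx²).
State is unnormalized: ∫|Ψ|² dx = 0.61466, and ∫Ψ*·(−ħ² Ψ'') dx = 2.6578, so ⟨p²⟩ = 2.6578 / 0.61466.
⟨p²⟩ = 4.3241.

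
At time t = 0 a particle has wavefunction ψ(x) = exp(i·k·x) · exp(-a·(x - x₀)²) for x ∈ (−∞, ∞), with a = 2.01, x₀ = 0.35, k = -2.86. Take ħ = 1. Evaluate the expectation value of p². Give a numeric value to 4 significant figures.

p² ψ = −ħ² d²ψ/dx²; ⟨p²⟩ = −ħ² ∫ ψ*·ψ'' dx / ∫|ψ|² dx.
Gaussian moments (u = x − x₀): ∫u^(2j)·e^(−2au²) du = (2j−1)!!/(4a)^j · √(π/(2a)), odd powers integrate to 0; here √(π/(2a)) = 0.88402. Derivatives: ψ′ = (ik − 2au)·ψ, ψ″ = ((ik − 2au)² − 2a)·ψ; the odd-in-u pieces drop out.
State is unnormalized: ∫|ψ|² dx = 0.88402, and ∫ψ*·(−ħ² ψ'') dx = 9.0078, so ⟨p²⟩ = 9.0078 / 0.88402.
⟨p²⟩ = 10.190.

10.19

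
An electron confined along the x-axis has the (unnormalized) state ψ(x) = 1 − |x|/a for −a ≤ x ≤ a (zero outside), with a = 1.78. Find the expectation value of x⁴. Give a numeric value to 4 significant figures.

0.2868

⟨x⁴⟩ = ∫ x⁴·|ψ|² dx / ∫|ψ|² dx (integrals over the domain).
ψ is even, so ∫ over [−a, a] = 2∫₀ᵃ with ψ = 1 − x/a there: ∫₀ᵃ (1 − x/a)² dx = a/3, ∫₀ᵃ x²(1 − x/a)² dx = a³/30, ∫₀ᵃ x⁴(1 − x/a)² dx = a⁵/105.
State is unnormalized: ∫|ψ|² dx = 1.1867, and ∫ψ*·x⁴·ψ dx = 0.34036, so ⟨x⁴⟩ = 0.34036 / 1.1867.
⟨x⁴⟩ = 0.28682.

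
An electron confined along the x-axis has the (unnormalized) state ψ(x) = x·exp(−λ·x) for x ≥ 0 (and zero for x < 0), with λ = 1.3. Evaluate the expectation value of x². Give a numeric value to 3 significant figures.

1.78

⟨x²⟩ = ∫ x²·|ψ|² dx / ∫|ψ|² dx (integrals over the domain).
Every integrand reduces to terms xʲ·e^(−2λx) on [0, ∞); use ∫₀^∞ xʲ·e^(−2λx) dx = j!/(2λ)^(j+1).
State is unnormalized: ∫|ψ|² dx = 0.11379, and ∫ψ*·x²·ψ dx = 0.20200, so ⟨x²⟩ = 0.20200 / 0.11379.
⟨x²⟩ = 1.7751.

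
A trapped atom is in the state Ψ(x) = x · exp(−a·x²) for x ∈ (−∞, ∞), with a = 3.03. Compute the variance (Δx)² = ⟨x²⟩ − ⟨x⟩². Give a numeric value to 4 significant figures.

Compute ⟨x⟩ and ⟨x²⟩ separately, then (Δx)² = ⟨x²⟩ − ⟨x⟩².
Expand each integrand as polynomial × e^(−2ax²) and use ∫x^(2j)·e^(−2ax²) dx = (2j−1)!!/(4a)^j · √(π/(2a)), odd powers → 0; here √(π/(2a)) = 0.72001.
Normalization: ∫|Ψ|² dx = 0.059407.
⟨x⟩ = 0.0000 and ⟨x²⟩ = 0.24752.
(Δx)² = 0.24752 − (0.0000)² = 0.24752.

0.2475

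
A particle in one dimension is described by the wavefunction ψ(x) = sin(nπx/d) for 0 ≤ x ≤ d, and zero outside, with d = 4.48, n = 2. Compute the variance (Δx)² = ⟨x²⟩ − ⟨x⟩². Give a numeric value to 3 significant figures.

1.42

Compute ⟨x⟩ and ⟨x²⟩ separately, then (Δx)² = ⟨x²⟩ − ⟨x⟩².
With sin²θ = (1 − cos2θ)/2 on 0 ≤ x ≤ d: ∫sin²(nπx/d) dx = d/2, ∫x·sin²(nπx/d) dx = d²/4, ∫x²·sin²(nπx/d) dx = d³·(1/6 − 1/(4n²π²)); higher powers xᵏ the same way, integrating xᵏ·cos(2nπx/d) by parts.
Normalization: ∫|ψ|² dx = 2.2400.
⟨x⟩ = 2.2400 and ⟨x²⟩ = 6.4359.
(Δx)² = 6.4359 − (2.2400)² = 1.4183.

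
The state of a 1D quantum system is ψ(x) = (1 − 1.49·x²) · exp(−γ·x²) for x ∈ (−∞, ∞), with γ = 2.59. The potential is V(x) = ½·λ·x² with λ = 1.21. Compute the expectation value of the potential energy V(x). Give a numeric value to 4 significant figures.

0.03373

⟨V⟩ = ∫ V(x)·|ψ|² dx / ∫|ψ|² dx.
Expand each integrand as polynomial × e^(−2γx²) and use ∫x^(2j)·e^(−2γx²) dx = (2j−1)!!/(4γ)^j · √(π/(2γ)), odd powers → 0; here √(π/(2γ)) = 0.77877.
State is unnormalized: ∫|ψ|² dx = 0.60309, and ∫ψ*·V(x)·ψ dx = 0.020344, so ⟨V⟩ = 0.020344 / 0.60309.
⟨V⟩ = 0.033733.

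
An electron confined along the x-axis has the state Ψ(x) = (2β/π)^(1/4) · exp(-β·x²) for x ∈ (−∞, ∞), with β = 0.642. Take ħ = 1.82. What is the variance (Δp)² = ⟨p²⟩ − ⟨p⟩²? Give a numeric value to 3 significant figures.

2.13

Compute ⟨p⟩ and ⟨p²⟩ separately; (Δp)² = ⟨p²⟩ − ⟨p⟩².
Gaussian moments: ∫x^(2j)·e^(−2βx²) dx = (2j−1)!!/(4β)^j · √(π/(2β)), odd powers integrate to 0; here √(π/(2β)) = 1.5642. Derivatives: d/dx e^(−βx²) = −2βx·e^(−βx²), d²/dx² e^(−βx²) = (4β²x² − 2β)·e^(−βx²).
⟨p⟩ = 0.0000 and ⟨p²⟩ = 2.1266.
(Δp)² = 2.1266 − (0.0000)² = 2.1266.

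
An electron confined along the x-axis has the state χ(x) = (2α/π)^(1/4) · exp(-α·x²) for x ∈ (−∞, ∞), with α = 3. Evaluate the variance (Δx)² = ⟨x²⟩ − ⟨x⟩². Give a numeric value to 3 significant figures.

0.0833

Compute ⟨x⟩ and ⟨x²⟩ separately, then (Δx)² = ⟨x²⟩ − ⟨x⟩².
Gaussian moments: ∫x^(2j)·e^(−2αx²) dx = (2j−1)!!/(4α)^j · √(π/(2α)), odd powers integrate to 0; here √(π/(2α)) = 0.72360.
⟨x⟩ = 0.0000 and ⟨x²⟩ = 0.083333.
(Δx)² = 0.083333 − (0.0000)² = 0.083333.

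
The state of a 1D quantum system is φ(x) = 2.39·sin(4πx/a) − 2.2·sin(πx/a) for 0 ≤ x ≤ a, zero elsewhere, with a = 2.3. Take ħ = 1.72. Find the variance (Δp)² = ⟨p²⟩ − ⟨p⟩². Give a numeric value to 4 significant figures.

Compute ⟨p⟩ and ⟨p²⟩ separately; (Δp)² = ⟨p²⟩ − ⟨p⟩².
d²/dx² sin(jπx/a) = −(jπ/a)²·sin(jπx/a); on 0 ≤ x ≤ a, ∫sin²(jπx/a) dx = a/2 and ∫sin(jπx/a)·sin(lπx/a) dx = 0 for j ≠ l, so only diagonal terms survive in ∫|φ|² and ∫φ·φ″; ∫φ·φ′ dx = [φ²/2] between the walls = 0.
Normalization: ∫|φ|² dx = 12.135.
⟨p⟩ = 0.0000 and ⟨p²⟩ = 50.337.
(Δp)² = 50.337 − (0.0000)² = 50.337.

50.34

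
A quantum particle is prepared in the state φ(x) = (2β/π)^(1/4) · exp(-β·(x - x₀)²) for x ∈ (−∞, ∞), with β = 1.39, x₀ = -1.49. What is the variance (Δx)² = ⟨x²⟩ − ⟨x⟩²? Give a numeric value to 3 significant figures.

Compute ⟨x⟩ and ⟨x²⟩ separately, then (Δx)² = ⟨x²⟩ − ⟨x⟩².
Gaussian moments (u = x − x₀): ∫u^(2j)·e^(−2βu²) du = (2j−1)!!/(4β)^j · √(π/(2β)), odd powers integrate to 0; here √(π/(2β)) = 1.0630.
⟨x⟩ = -1.4900 and ⟨x²⟩ = 2.4000.
(Δx)² = 2.4000 − (-1.4900)² = 0.17986.

0.180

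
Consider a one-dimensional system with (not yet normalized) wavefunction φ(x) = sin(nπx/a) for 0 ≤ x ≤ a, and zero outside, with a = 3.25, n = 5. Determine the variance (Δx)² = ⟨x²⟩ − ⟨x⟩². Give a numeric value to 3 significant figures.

Compute ⟨x⟩ and ⟨x²⟩ separately, then (Δx)² = ⟨x²⟩ − ⟨x⟩².
With sin²θ = (1 − cos2θ)/2 on 0 ≤ x ≤ a: ∫sin²(nπx/a) dx = a/2, ∫x·sin²(nπx/a) dx = a²/4, ∫x²·sin²(nπx/a) dx = a³·(1/6 − 1/(4n²π²)); higher powers xᵏ the same way, integrating xᵏ·cos(2nπx/a) by parts.
Normalization: ∫|φ|² dx = 1.6250.
⟨x⟩ = 1.6250 and ⟨x²⟩ = 3.4994.
(Δx)² = 3.4994 − (1.6250)² = 0.85880.

0.859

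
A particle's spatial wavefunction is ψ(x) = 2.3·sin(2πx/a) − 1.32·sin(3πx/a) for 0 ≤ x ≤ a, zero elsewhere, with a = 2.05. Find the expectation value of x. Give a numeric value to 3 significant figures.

⟨x⟩ = ∫ x·|ψ|² dx / ∫|ψ|² dx (integrals over the domain).
On 0 ≤ x ≤ a (j ≠ l): ∫sin²(jπx/a) dx = a/2, ∫sin(jπx/a)·sin(lπx/a) dx = 0; diagonal moments ∫x·sin²(jπx/a) dx = a²/4, ∫x²·sin²(jπx/a) dx = a³·(1/6 − 1/(4j²π²)); cross terms ∫x·sin(jπx/a)·sin(lπx/a) dx = 0 for j + l even and −4jla²/(π²(j² − l²)²) for j + l odd, ∫x²·sin(jπx/a)·sin(lπx/a) dx = (−1)^(j+l)·4jla³/(π²(j² − l²)²); higher powers the same way via product-to-sum and parts.
State is unnormalized: ∫|ψ|² dx = 7.2082, and ∫ψ*·x·ψ dx = 9.8705, so ⟨x⟩ = 9.8705 / 7.2082.
⟨x⟩ = 1.3693.

1.37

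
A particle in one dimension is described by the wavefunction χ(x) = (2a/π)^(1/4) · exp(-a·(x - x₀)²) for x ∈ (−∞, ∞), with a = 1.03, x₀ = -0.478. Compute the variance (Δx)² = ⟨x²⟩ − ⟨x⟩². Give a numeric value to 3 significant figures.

Compute ⟨x⟩ and ⟨x²⟩ separately, then (Δx)² = ⟨x²⟩ − ⟨x⟩².
Gaussian moments (u = x − x₀): ∫u^(2j)·e^(−2au²) du = (2j−1)!!/(4a)^j · √(π/(2a)), odd powers integrate to 0; here √(π/(2a)) = 1.2349.
⟨x⟩ = -0.47800 and ⟨x²⟩ = 0.47120.
(Δx)² = 0.47120 − (-0.47800)² = 0.24272.

0.243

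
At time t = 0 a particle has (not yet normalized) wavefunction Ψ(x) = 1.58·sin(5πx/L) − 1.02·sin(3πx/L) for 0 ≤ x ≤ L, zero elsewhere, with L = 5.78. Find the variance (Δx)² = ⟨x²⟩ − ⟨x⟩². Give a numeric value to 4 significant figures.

Compute ⟨x⟩ and ⟨x²⟩ separately, then (Δx)² = ⟨x²⟩ − ⟨x⟩².
On 0 ≤ x ≤ L (j ≠ l): ∫sin²(jπx/L) dx = L/2, ∫sin(jπx/L)·sin(lπx/L) dx = 0; diagonal moments ∫x·sin²(jπx/L) dx = L²/4, ∫x²·sin²(jπx/L) dx = L³·(1/6 − 1/(4j²π²)); cross terms ∫x·sin(jπx/L)·sin(lπx/L) dx = 0 for j + l even and −4jlL²/(π²(j² − l²)²) for j + l odd, ∫x²·sin(jπx/L)·sin(lπx/L) dx = (−1)^(j+l)·4jlL³/(π²(j² − l²)²); higher powers the same way via product-to-sum and parts.
Normalization: ∫|Ψ|² dx = 10.221.
⟨x⟩ = 2.8900 and ⟨x²⟩ = 9.5870.
(Δx)² = 9.5870 − (2.8900)² = 1.2349.

1.235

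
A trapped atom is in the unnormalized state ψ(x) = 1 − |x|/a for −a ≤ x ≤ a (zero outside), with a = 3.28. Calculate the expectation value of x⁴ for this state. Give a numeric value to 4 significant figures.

3.307

⟨x⁴⟩ = ∫ x⁴·|ψ|² dx / ∫|ψ|² dx (integrals over the domain).
ψ is even, so ∫ over [−a, a] = 2∫₀ᵃ with ψ = 1 − x/a there: ∫₀ᵃ (1 − x/a)² dx = a/3, ∫₀ᵃ x²(1 − x/a)² dx = a³/30, ∫₀ᵃ x⁴(1 − x/a)² dx = a⁵/105.
State is unnormalized: ∫|ψ|² dx = 2.1867, and ∫ψ*·x⁴·ψ dx = 7.2312, so ⟨x⁴⟩ = 7.2312 / 2.1867.
⟨x⁴⟩ = 3.3069.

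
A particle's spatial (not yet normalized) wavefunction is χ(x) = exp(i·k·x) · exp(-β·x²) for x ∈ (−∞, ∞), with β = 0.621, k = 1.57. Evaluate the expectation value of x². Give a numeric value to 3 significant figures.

⟨x²⟩ = ∫ x²·|χ|² dx / ∫|χ|² dx (integrals over the domain).
Gaussian moments: ∫x^(2j)·e^(−2βx²) dx = (2j−1)!!/(4β)^j · √(π/(2β)), odd powers integrate to 0; here √(π/(2β)) = 1.5904.
State is unnormalized: ∫|χ|² dx = 1.5904, and ∫χ*·x²·χ dx = 0.64027, so ⟨x²⟩ = 0.64027 / 1.5904.
⟨x²⟩ = 0.40258.

0.403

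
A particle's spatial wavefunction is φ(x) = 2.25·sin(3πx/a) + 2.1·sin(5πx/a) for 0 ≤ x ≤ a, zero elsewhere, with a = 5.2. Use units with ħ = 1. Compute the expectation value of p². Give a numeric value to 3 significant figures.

6.00

p² φ = −ħ² d²φ/dx²; ⟨p²⟩ = −ħ² ∫ φ*·φ'' dx / ∫|φ|² dx.
d²/dx² sin(jπx/a) = −(jπ/a)²·sin(jπx/a); on 0 ≤ x ≤ a, ∫sin²(jπx/a) dx = a/2 and ∫sin(jπx/a)·sin(lπx/a) dx = 0 for j ≠ l, so only diagonal terms survive in ∫|φ|² and ∫φ·φ″; ∫φ·φ′ dx = [φ²/2] between the walls = 0.
State is unnormalized: ∫|φ|² dx = 24.629, and ∫φ*·(−ħ² φ'') dx = 147.87, so ⟨p²⟩ = 147.87 / 24.629.
⟨p²⟩ = 6.0039.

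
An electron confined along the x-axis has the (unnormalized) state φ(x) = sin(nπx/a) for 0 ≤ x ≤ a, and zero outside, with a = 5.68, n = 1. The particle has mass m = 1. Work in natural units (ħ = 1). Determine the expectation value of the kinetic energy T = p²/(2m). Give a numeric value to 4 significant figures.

T = −(ħ²/2m) d²/dx², so ⟨T⟩ = −(ħ²/2m) ∫ φ*·φ'' dx / ∫|φ|² dx; with m = 1.
d/dx sin(nπx/a) = (nπ/a)·cos(nπx/a) and d²/dx² sin(nπx/a) = −(nπ/a)²·sin(nπx/a); on 0 ≤ x ≤ a, ∫sin²(nπx/a) dx = a/2 and ∫sin(nπx/a)·cos(nπx/a) dx = 0.
State is unnormalized: ∫|φ|² dx = 2.8400, and ∫φ*·(−ħ²/2m · φ'') dx = 0.43440, so ⟨T⟩ = 0.43440 / 2.8400.
⟨T⟩ = 0.15296.

0.1530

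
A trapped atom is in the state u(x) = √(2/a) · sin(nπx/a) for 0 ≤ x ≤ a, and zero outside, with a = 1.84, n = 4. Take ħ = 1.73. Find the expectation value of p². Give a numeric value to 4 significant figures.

139.6

p² u = −ħ² d²u/dx²; ⟨p²⟩ = −ħ² ∫ u*·u'' dx.
d/dx sin(nπx/a) = (nπ/a)·cos(nπx/a) and d²/dx² sin(nπx/a) = −(nπ/a)²·sin(nπx/a); on 0 ≤ x ≤ a, ∫sin²(nπx/a) dx = a/2 and ∫sin(nπx/a)·cos(nπx/a) dx = 0.
⟨p²⟩ = 139.60.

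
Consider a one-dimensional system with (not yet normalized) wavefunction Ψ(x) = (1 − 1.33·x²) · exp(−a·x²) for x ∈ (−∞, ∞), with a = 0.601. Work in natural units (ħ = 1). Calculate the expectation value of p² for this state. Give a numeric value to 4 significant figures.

p² Ψ = −ħ² d²Ψ/dx²; ⟨p²⟩ = −ħ² ∫ Ψ*·Ψ'' dx / ∫|Ψ|² dx.
Expand each integrand as polynomial × e^(−2ax²) and use ∫x^(2j)·e^(−2ax²) dx = (2j−1)!!/(4a)^j · √(π/(2a)), odd powers → 0; here √(π/(2a)) = 1.6167. Differentiate with the product rule, d/dx e^(−ax²) = −2ax·e^(−ax²).
State is unnormalized: ∫|Ψ|² dx = 1.3123, and ∫Ψ*·(−ħ² Ψ'') dx = 4.1285, so ⟨p²⟩ = 4.1285 / 1.3123.
⟨p²⟩ = 3.1459.

3.146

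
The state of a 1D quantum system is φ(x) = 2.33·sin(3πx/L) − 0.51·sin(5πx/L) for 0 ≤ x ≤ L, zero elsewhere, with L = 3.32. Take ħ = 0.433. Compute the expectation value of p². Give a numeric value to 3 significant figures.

1.63

p² φ = −ħ² d²φ/dx²; ⟨p²⟩ = −ħ² ∫ φ*·φ'' dx / ∫|φ|² dx.
d²/dx² sin(jπx/L) = −(jπ/L)²·sin(jπx/L); on 0 ≤ x ≤ L, ∫sin²(jπx/L) dx = L/2 and ∫sin(jπx/L)·sin(lπx/L) dx = 0 for j ≠ l, so only diagonal terms survive in ∫|φ|² and ∫φ·φ″; ∫φ·φ′ dx = [φ²/2] between the walls = 0.
State is unnormalized: ∫|φ|² dx = 9.4437, and ∫φ*·(−ħ² φ'') dx = 15.429, so ⟨p²⟩ = 15.429 / 9.4437.
⟨p²⟩ = 1.6337.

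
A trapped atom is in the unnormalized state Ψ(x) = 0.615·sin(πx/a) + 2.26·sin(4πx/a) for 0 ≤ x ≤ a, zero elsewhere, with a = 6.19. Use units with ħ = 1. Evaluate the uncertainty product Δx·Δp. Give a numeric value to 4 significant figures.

Δx = √(⟨x²⟩−⟨x⟩²), Δp = √(⟨p²⟩−⟨p⟩²).
On 0 ≤ x ≤ a (j ≠ l): ∫sin²(jπx/a) dx = a/2, ∫sin(jπx/a)·sin(lπx/a) dx = 0; diagonal moments ∫x·sin²(jπx/a) dx = a²/4, ∫x²·sin²(jπx/a) dx = a³·(1/6 − 1/(4j²π²)); cross terms ∫x·sin(jπx/a)·sin(lπx/a) dx = 0 for j + l even and −4jla²/(π²(j² − l²)²) for j + l odd, ∫x²·sin(jπx/a)·sin(lπx/a) dx = (−1)^(j+l)·4jla³/(π²(j² − l²)²); higher powers the same way via product-to-sum and parts. d²/dx² sin(jπx/a) = −(jπ/a)²·sin(jπx/a); on 0 ≤ x ≤ a, ∫sin²(jπx/a) dx = a/2 and ∫sin(jπx/a)·sin(lπx/a) dx = 0 for j ≠ l, so only diagonal terms survive in ∫|Ψ|² and ∫Ψ·Ψ″; ∫Ψ·Ψ′ dx = [Ψ²/2] between the walls = 0.
Normalization: ∫|Ψ|² dx = 16.979.
⟨x⟩ = 3.0498, ⟨x²⟩ = 12.245 ⇒ Δx = 1.7159.
⟨p⟩ = 0.0000, ⟨p²⟩ = 3.8549 ⇒ Δp = 1.9634.
Δx·Δp = 3.3689.

3.369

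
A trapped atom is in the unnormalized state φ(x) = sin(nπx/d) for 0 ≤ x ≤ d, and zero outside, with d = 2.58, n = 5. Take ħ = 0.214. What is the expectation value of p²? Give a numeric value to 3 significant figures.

1.70

p² φ = −ħ² d²φ/dx²; ⟨p²⟩ = −ħ² ∫ φ*·φ'' dx / ∫|φ|² dx.
d/dx sin(nπx/d) = (nπ/d)·cos(nπx/d) and d²/dx² sin(nπx/d) = −(nπ/d)²·sin(nπx/d); on 0 ≤ x ≤ d, ∫sin²(nπx/d) dx = d/2 and ∫sin(nπx/d)·cos(nπx/d) dx = 0.
State is unnormalized: ∫|φ|² dx = 1.2900, and ∫φ*·(−ħ² φ'') dx = 2.1899, so ⟨p²⟩ = 2.1899 / 1.2900.
⟨p²⟩ = 1.6976.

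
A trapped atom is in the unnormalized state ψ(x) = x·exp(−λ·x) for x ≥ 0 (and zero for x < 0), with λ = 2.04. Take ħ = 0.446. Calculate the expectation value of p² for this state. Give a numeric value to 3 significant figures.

0.828

p² ψ = −ħ² d²ψ/dx²; ⟨p²⟩ = −ħ² ∫ ψ*·ψ'' dx / ∫|ψ|² dx.
Differentiate x·exp(−λ·x) with the product rule; every integrand then reduces to terms xʲ·e^(−2λx) on [0, ∞), with ∫₀^∞ xʲ·e^(−2λx) dx = j!/(2λ)^(j+1).
State is unnormalized: ∫|ψ|² dx = 0.029448, and ∫ψ*·(−ħ² ψ'') dx = 0.024377, so ⟨p²⟩ = 0.024377 / 0.029448.
⟨p²⟩ = 0.82781.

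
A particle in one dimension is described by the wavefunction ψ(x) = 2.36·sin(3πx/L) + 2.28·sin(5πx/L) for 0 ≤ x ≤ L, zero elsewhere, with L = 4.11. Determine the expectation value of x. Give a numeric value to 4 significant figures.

⟨x⟩ = ∫ x·|ψ|² dx / ∫|ψ|² dx (integrals over the domain).
On 0 ≤ x ≤ L (j ≠ l): ∫sin²(jπx/L) dx = L/2, ∫sin(jπx/L)·sin(lπx/L) dx = 0; diagonal moments ∫x·sin²(jπx/L) dx = L²/4, ∫x²·sin²(jπx/L) dx = L³·(1/6 − 1/(4j²π²)); cross terms ∫x·sin(jπx/L)·sin(lπx/L) dx = 0 for j + l even and −4jlL²/(π²(j² − l²)²) for j + l odd, ∫x²·sin(jπx/L)·sin(lπx/L) dx = (−1)^(j+l)·4jlL³/(π²(j² − l²)²); higher powers the same way via product-to-sum and parts.
State is unnormalized: ∫|ψ|² dx = 22.128, and ∫ψ*·x·ψ dx = 45.474, so ⟨x⟩ = 45.474 / 22.128.
⟨x⟩ = 2.0550.

2.055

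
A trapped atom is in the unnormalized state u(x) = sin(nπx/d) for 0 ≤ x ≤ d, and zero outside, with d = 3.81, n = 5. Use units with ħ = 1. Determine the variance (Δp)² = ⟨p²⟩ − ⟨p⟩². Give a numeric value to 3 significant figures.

17.0

Compute ⟨p⟩ and ⟨p²⟩ separately; (Δp)² = ⟨p²⟩ − ⟨p⟩².
d/dx sin(nπx/d) = (nπ/d)·cos(nπx/d) and d²/dx² sin(nπx/d) = −(nπ/d)²·sin(nπx/d); on 0 ≤ x ≤ d, ∫sin²(nπx/d) dx = d/2 and ∫sin(nπx/d)·cos(nπx/d) dx = 0.
Normalization: ∫|u|² dx = 1.9050.
⟨p⟩ = 0.0000 and ⟨p²⟩ = 16.998.
(Δp)² = 16.998 − (0.0000)² = 16.998.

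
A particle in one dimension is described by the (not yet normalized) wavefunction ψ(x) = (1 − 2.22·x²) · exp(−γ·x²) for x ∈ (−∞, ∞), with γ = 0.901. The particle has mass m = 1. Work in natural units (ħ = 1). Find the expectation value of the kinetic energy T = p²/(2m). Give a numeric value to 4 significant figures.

T = −(ħ²/2m) d²/dx², so ⟨T⟩ = −(ħ²/2m) ∫ ψ*·ψ'' dx / ∫|ψ|² dx; with m = 1.
Expand each integrand as polynomial × e^(−2γx²) and use ∫x^(2j)·e^(−2γx²) dx = (2j−1)!!/(4γ)^j · √(π/(2γ)), odd powers → 0; here √(π/(2γ)) = 1.3204. Differentiate with the product rule, d/dx e^(−γx²) = −2γx·e^(−γx²).
State is unnormalized: ∫|ψ|² dx = 1.1967, and ∫ψ*·(−ħ²/2m · ψ'') dx = 2.9075, so ⟨T⟩ = 2.9075 / 1.1967.
⟨T⟩ = 2.4296.

2.430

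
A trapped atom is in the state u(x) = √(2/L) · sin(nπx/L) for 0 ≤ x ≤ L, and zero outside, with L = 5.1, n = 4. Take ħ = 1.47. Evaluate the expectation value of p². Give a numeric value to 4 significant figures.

13.12

p² u = −ħ² d²u/dx²; ⟨p²⟩ = −ħ² ∫ u*·u'' dx.
d/dx sin(nπx/L) = (nπ/L)·cos(nπx/L) and d²/dx² sin(nπx/L) = −(nπ/L)²·sin(nπx/L); on 0 ≤ x ≤ L, ∫sin²(nπx/L) dx = L/2 and ∫sin(nπx/L)·cos(nπx/L) dx = 0.
⟨p²⟩ = 13.119.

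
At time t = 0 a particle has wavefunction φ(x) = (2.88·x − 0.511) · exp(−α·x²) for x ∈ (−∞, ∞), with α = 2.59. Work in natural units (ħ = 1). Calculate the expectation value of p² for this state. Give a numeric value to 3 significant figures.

p² φ = −ħ² d²φ/dx²; ⟨p²⟩ = −ħ² ∫ φ*·φ'' dx / ∫|φ|² dx.
Expand each integrand as polynomial × e^(−2αx²) and use ∫x^(2j)·e^(−2αx²) dx = (2j−1)!!/(4α)^j · √(π/(2α)), odd powers → 0; here √(π/(2α)) = 0.77877. Differentiate with the product rule, d/dx e^(−αx²) = −2αx·e^(−αx²).
State is unnormalized: ∫|φ|² dx = 0.82685, and ∫φ*·(−ħ² φ'') dx = 5.3713, so ⟨p²⟩ = 5.3713 / 0.82685.
⟨p²⟩ = 6.4960.

6.50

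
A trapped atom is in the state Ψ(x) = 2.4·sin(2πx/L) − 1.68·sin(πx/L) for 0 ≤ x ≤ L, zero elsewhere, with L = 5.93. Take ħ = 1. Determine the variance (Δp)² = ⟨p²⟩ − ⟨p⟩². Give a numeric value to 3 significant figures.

0.846

Compute ⟨p⟩ and ⟨p²⟩ separately; (Δp)² = ⟨p²⟩ − ⟨p⟩².
d²/dx² sin(jπx/L) = −(jπ/L)²·sin(jπx/L); on 0 ≤ x ≤ L, ∫sin²(jπx/L) dx = L/2 and ∫sin(jπx/L)·sin(lπx/L) dx = 0 for j ≠ l, so only diagonal terms survive in ∫|Ψ|² and ∫Ψ·Ψ″; ∫Ψ·Ψ′ dx = [Ψ²/2] between the walls = 0.
Normalization: ∫|Ψ|² dx = 25.447.
⟨p⟩ = 0.0000 and ⟨p²⟩ = 0.84577.
(Δp)² = 0.84577 − (0.0000)² = 0.84577.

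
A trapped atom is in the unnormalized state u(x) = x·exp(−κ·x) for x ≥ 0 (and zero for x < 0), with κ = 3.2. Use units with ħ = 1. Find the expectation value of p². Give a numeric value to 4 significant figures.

10.24

p² u = −ħ² d²u/dx²; ⟨p²⟩ = −ħ² ∫ u*·u'' dx / ∫|u|² dx.
Differentiate x·exp(−κ·x) with the product rule; every integrand then reduces to terms xʲ·e^(−2κx) on [0, ∞), with ∫₀^∞ xʲ·e^(−2κx) dx = j!/(2κ)^(j+1).
State is unnormalized: ∫|u|² dx = 0.0076294, and ∫u*·(−ħ² u'') dx = 0.078125, so ⟨p²⟩ = 0.078125 / 0.0076294.
⟨p²⟩ = 10.240.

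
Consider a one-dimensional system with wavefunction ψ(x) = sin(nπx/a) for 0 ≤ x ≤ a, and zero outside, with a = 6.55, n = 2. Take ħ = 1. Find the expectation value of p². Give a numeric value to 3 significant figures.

p² ψ = −ħ² d²ψ/dx²; ⟨p²⟩ = −ħ² ∫ ψ*·ψ'' dx / ∫|ψ|² dx.
d/dx sin(nπx/a) = (nπ/a)·cos(nπx/a) and d²/dx² sin(nπx/a) = −(nπ/a)²·sin(nπx/a); on 0 ≤ x ≤ a, ∫sin²(nπx/a) dx = a/2 and ∫sin(nπx/a)·cos(nπx/a) dx = 0.
State is unnormalized: ∫|ψ|² dx = 3.2750, and ∫ψ*·(−ħ² ψ'') dx = 3.0136, so ⟨p²⟩ = 3.0136 / 3.2750.
⟨p²⟩ = 0.92019.

0.920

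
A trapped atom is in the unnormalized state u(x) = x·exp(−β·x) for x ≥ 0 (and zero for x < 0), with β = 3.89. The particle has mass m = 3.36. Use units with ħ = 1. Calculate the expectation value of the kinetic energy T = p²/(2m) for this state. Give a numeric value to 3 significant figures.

2.25

T = −(ħ²/2m) d²/dx², so ⟨T⟩ = −(ħ²/2m) ∫ u*·u'' dx / ∫|u|² dx; with m = 3.36.
Differentiate x·exp(−β·x) with the product rule; every integrand then reduces to terms xʲ·e^(−2βx) on [0, ∞), with ∫₀^∞ xʲ·e^(−2βx) dx = j!/(2β)^(j+1).
State is unnormalized: ∫|u|² dx = 0.0042471, and ∫u*·(−ħ²/2m · u'') dx = 0.0095636, so ⟨T⟩ = 0.0095636 / 0.0042471.
⟨T⟩ = 2.2518.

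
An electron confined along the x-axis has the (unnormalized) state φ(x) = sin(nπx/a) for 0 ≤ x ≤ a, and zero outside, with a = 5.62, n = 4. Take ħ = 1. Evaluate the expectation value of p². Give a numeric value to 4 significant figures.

5.000

p² φ = −ħ² d²φ/dx²; ⟨p²⟩ = −ħ² ∫ φ*·φ'' dx / ∫|φ|² dx.
d/dx sin(nπx/a) = (nπ/a)·cos(nπx/a) and d²/dx² sin(nπx/a) = −(nπ/a)²·sin(nπx/a); on 0 ≤ x ≤ a, ∫sin²(nπx/a) dx = a/2 and ∫sin(nπx/a)·cos(nπx/a) dx = 0.
State is unnormalized: ∫|φ|² dx = 2.8100, and ∫φ*·(−ħ² φ'') dx = 14.049, so ⟨p²⟩ = 14.049 / 2.8100.
⟨p²⟩ = 4.9997.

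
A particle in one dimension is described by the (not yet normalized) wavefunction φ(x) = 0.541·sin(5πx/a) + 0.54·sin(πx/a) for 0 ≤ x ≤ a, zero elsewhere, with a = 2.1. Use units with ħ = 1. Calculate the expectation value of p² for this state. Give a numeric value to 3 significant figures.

29.1

p² φ = −ħ² d²φ/dx²; ⟨p²⟩ = −ħ² ∫ φ*·φ'' dx / ∫|φ|² dx.
d²/dx² sin(jπx/a) = −(jπ/a)²·sin(jπx/a); on 0 ≤ x ≤ a, ∫sin²(jπx/a) dx = a/2 and ∫sin(jπx/a)·sin(lπx/a) dx = 0 for j ≠ l, so only diagonal terms survive in ∫|φ|² and ∫φ·φ″; ∫φ·φ′ dx = [φ²/2] between the walls = 0.
State is unnormalized: ∫|φ|² dx = 0.61350, and ∫φ*·(−ħ² φ'') dx = 17.880, so ⟨p²⟩ = 17.880 / 0.61350.
⟨p²⟩ = 29.144.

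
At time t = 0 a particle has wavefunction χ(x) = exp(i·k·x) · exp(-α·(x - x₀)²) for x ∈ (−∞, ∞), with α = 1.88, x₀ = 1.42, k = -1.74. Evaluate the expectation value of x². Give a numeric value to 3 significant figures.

2.15

⟨x²⟩ = ∫ x²·|χ|² dx / ∫|χ|² dx (integrals over the domain).
Gaussian moments (u = x − x₀): ∫u^(2j)·e^(−2αu²) du = (2j−1)!!/(4α)^j · √(π/(2α)), odd powers integrate to 0; here √(π/(2α)) = 0.91407.
State is unnormalized: ∫|χ|² dx = 0.91407, and ∫χ*·x²·χ dx = 1.9647, so ⟨x²⟩ = 1.9647 / 0.91407.
⟨x²⟩ = 2.1494.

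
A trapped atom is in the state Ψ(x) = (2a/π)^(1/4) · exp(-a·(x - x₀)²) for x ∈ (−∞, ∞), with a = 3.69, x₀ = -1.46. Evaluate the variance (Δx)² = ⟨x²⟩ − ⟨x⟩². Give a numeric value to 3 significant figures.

0.0678

Compute ⟨x⟩ and ⟨x²⟩ separately, then (Δx)² = ⟨x²⟩ − ⟨x⟩².
Gaussian moments (u = x − x₀): ∫u^(2j)·e^(−2au²) du = (2j−1)!!/(4a)^j · √(π/(2a)), odd powers integrate to 0; here √(π/(2a)) = 0.65245.
⟨x⟩ = -1.4600 and ⟨x²⟩ = 2.1994.
(Δx)² = 2.1994 − (-1.4600)² = 0.067751.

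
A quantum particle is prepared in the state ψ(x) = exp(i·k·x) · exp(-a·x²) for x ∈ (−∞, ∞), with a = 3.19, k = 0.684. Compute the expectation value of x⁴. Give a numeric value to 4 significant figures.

0.01843

⟨x⁴⟩ = ∫ x⁴·|ψ|² dx / ∫|ψ|² dx (integrals over the domain).
Gaussian moments: ∫x^(2j)·e^(−2ax²) dx = (2j−1)!!/(4a)^j · √(π/(2a)), odd powers integrate to 0; here √(π/(2a)) = 0.70172.
State is unnormalized: ∫|ψ|² dx = 0.70172, and ∫ψ*·x⁴·ψ dx = 0.012930, so ⟨x⁴⟩ = 0.012930 / 0.70172.
⟨x⁴⟩ = 0.018426.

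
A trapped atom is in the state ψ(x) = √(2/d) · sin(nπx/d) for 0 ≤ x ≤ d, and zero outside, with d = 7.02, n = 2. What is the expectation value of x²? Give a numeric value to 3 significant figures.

15.8

⟨x²⟩ = ∫ x²·|ψ|² dx (integrals over the domain).
With sin²θ = (1 − cos2θ)/2 on 0 ≤ x ≤ d: ∫sin²(nπx/d) dx = d/2, ∫x·sin²(nπx/d) dx = d²/4, ∫x²·sin²(nπx/d) dx = d³·(1/6 − 1/(4n²π²)); higher powers xᵏ the same way, integrating xᵏ·cos(2nπx/d) by parts.
⟨x²⟩ = 15.803.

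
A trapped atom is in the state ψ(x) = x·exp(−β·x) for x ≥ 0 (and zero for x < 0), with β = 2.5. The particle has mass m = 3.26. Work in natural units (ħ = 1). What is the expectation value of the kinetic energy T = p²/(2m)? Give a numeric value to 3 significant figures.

T = −(ħ²/2m) d²/dx², so ⟨T⟩ = −(ħ²/2m) ∫ ψ*·ψ'' dx / ∫|ψ|² dx; with m = 3.26.
Differentiate x·exp(−β·x) with the product rule; every integrand then reduces to terms xʲ·e^(−2βx) on [0, ∞), with ∫₀^∞ xʲ·e^(−2βx) dx = j!/(2β)^(j+1).
State is unnormalized: ∫|ψ|² dx = 0.016000, and ∫ψ*·(−ħ²/2m · ψ'') dx = 0.015337, so ⟨T⟩ = 0.015337 / 0.016000.
⟨T⟩ = 0.95859.

0.959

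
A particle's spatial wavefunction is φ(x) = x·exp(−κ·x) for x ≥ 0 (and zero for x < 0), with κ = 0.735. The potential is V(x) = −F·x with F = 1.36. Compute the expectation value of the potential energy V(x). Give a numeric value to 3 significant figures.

-2.78

⟨V⟩ = ∫ V(x)·|φ|² dx / ∫|φ|² dx.
Every integrand reduces to terms xʲ·e^(−2κx) on [0, ∞); use ∫₀^∞ xʲ·e^(−2κx) dx = j!/(2κ)^(j+1).
State is unnormalized: ∫|φ|² dx = 0.62962, and ∫φ*·V(x)·φ dx = -1.7475, so ⟨V⟩ = -1.7475 / 0.62962.
⟨V⟩ = -2.7755.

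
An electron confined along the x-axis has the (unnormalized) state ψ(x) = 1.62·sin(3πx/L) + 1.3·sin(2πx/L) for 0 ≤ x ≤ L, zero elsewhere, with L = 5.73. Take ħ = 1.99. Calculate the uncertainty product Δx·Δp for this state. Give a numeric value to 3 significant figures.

Δx = √(⟨x²⟩−⟨x⟩²), Δp = √(⟨p²⟩−⟨p⟩²).
On 0 ≤ x ≤ L (j ≠ l): ∫sin²(jπx/L) dx = L/2, ∫sin(jπx/L)·sin(lπx/L) dx = 0; diagonal moments ∫x·sin²(jπx/L) dx = L²/4, ∫x²·sin²(jπx/L) dx = L³·(1/6 − 1/(4j²π²)); cross terms ∫x·sin(jπx/L)·sin(lπx/L) dx = 0 for j + l even and −4jlL²/(π²(j² − l²)²) for j + l odd, ∫x²·sin(jπx/L)·sin(lπx/L) dx = (−1)^(j+l)·4jlL³/(π²(j² − l²)²); higher powers the same way via product-to-sum and parts. d²/dx² sin(jπx/L) = −(jπ/L)²·sin(jπx/L); on 0 ≤ x ≤ L, ∫sin²(jπx/L) dx = L/2 and ∫sin(jπx/L)·sin(lπx/L) dx = 0 for j ≠ l, so only diagonal terms survive in ∫|ψ|² and ∫ψ·ψ″; ∫ψ·ψ′ dx = [ψ²/2] between the walls = 0.
Normalization: ∫|ψ|² dx = 12.361.
⟨x⟩ = 1.7768, ⟨x²⟩ = 4.4334 ⇒ Δx = 1.1298.
⟨p⟩ = 0.0000, ⟨p²⟩ = 8.3822 ⇒ Δp = 2.8952.
Δx·Δp = 3.2711.

3.27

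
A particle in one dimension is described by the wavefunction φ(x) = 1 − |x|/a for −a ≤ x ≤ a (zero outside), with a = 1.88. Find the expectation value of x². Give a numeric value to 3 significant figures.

0.353

⟨x²⟩ = ∫ x²·|φ|² dx / ∫|φ|² dx (integrals over the domain).
φ is even, so ∫ over [−a, a] = 2∫₀ᵃ with φ = 1 − x/a there: ∫₀ᵃ (1 − x/a)² dx = a/3, ∫₀ᵃ x²(1 − x/a)² dx = a³/30, ∫₀ᵃ x⁴(1 − x/a)² dx = a⁵/105.
State is unnormalized: ∫|φ|² dx = 1.2533, and ∫φ*·x²·φ dx = 0.44298, so ⟨x²⟩ = 0.44298 / 1.2533.
⟨x²⟩ = 0.35344.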